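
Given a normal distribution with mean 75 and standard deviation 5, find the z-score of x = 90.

3

Step 1: Recall the z-score formula: z = (x - mu) / sigma
Step 2: Substitute values: z = (90 - 75) / 5
Step 3: z = 15 / 5 = 3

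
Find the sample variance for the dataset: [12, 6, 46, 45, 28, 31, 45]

268.2857

Step 1: Compute the mean: (12 + 6 + 46 + 45 + 28 + 31 + 45) / 7 = 30.4286
Step 2: Compute squared deviations from the mean:
  (12 - 30.4286)^2 = 339.6122
  (6 - 30.4286)^2 = 596.7551
  (46 - 30.4286)^2 = 242.4694
  (45 - 30.4286)^2 = 212.3265
  (28 - 30.4286)^2 = 5.898
  (31 - 30.4286)^2 = 0.3265
  (45 - 30.4286)^2 = 212.3265
Step 3: Sum of squared deviations = 1609.7143
Step 4: Sample variance = 1609.7143 / 6 = 268.2857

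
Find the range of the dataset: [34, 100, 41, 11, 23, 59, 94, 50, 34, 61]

89

Step 1: Identify the maximum value: max = 100
Step 2: Identify the minimum value: min = 11
Step 3: Range = max - min = 100 - 11 = 89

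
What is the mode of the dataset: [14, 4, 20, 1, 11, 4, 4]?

4

Step 1: Count the frequency of each value:
  1: appears 1 time(s)
  4: appears 3 time(s)
  11: appears 1 time(s)
  14: appears 1 time(s)
  20: appears 1 time(s)
Step 2: The value 4 appears most frequently (3 times).
Step 3: Mode = 4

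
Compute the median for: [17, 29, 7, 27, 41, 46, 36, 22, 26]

27

Step 1: Sort the data in ascending order: [7, 17, 22, 26, 27, 29, 36, 41, 46]
Step 2: The number of values is n = 9.
Step 3: Since n is odd, the median is the middle value at position 5: 27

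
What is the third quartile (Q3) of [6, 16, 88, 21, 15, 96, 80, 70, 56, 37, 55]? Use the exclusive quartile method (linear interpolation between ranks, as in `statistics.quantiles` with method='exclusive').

80

Step 1: Sort the data: [6, 15, 16, 21, 37, 55, 56, 70, 80, 88, 96]
Step 2: n = 11
Step 3: Using the exclusive quartile method:
  Q1 = 16
  Q2 (median) = 55
  Q3 = 80
  IQR = Q3 - Q1 = 80 - 16 = 64
Step 4: Q3 = 80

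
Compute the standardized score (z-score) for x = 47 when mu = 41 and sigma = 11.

0.5455

Step 1: Recall the z-score formula: z = (x - mu) / sigma
Step 2: Substitute values: z = (47 - 41) / 11
Step 3: z = 6 / 11 = 0.5455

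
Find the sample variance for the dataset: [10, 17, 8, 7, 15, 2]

30.1667

Step 1: Compute the mean: (10 + 17 + 8 + 7 + 15 + 2) / 6 = 9.8333
Step 2: Compute squared deviations from the mean:
  (10 - 9.8333)^2 = 0.0278
  (17 - 9.8333)^2 = 51.3611
  (8 - 9.8333)^2 = 3.3611
  (7 - 9.8333)^2 = 8.0278
  (15 - 9.8333)^2 = 26.6944
  (2 - 9.8333)^2 = 61.3611
Step 3: Sum of squared deviations = 150.8333
Step 4: Sample variance = 150.8333 / 5 = 30.1667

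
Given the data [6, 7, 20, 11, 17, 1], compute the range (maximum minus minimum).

19

Step 1: Identify the maximum value: max = 20
Step 2: Identify the minimum value: min = 1
Step 3: Range = max - min = 20 - 1 = 19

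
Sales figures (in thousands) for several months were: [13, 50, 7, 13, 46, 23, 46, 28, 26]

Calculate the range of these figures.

43

Step 1: Identify the maximum value: max = 50
Step 2: Identify the minimum value: min = 7
Step 3: Range = max - min = 50 - 7 = 43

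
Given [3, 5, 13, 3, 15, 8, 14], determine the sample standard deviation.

5.2509

Step 1: Compute the mean: 8.7143
Step 2: Sum of squared deviations from the mean: 165.4286
Step 3: Sample variance = 165.4286 / 6 = 27.5714
Step 4: Standard deviation = sqrt(27.5714) = 5.2509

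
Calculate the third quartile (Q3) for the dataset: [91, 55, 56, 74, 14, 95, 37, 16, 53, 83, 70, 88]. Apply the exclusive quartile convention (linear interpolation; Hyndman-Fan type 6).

86.75

Step 1: Sort the data: [14, 16, 37, 53, 55, 56, 70, 74, 83, 88, 91, 95]
Step 2: n = 12
Step 3: Using the exclusive quartile method:
  Q1 = 41
  Q2 (median) = 63
  Q3 = 86.75
  IQR = Q3 - Q1 = 86.75 - 41 = 45.75
Step 4: Q3 = 86.75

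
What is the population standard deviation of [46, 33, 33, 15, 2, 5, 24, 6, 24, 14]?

13.6074

Step 1: Compute the mean: 20.2
Step 2: Sum of squared deviations from the mean: 1851.6
Step 3: Population variance = 1851.6 / 10 = 185.16
Step 4: Standard deviation = sqrt(185.16) = 13.6074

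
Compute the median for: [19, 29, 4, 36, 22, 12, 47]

22

Step 1: Sort the data in ascending order: [4, 12, 19, 22, 29, 36, 47]
Step 2: The number of values is n = 7.
Step 3: Since n is odd, the median is the middle value at position 4: 22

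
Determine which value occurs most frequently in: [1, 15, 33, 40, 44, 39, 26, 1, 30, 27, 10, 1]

1

Step 1: Count the frequency of each value:
  1: appears 3 time(s)
  10: appears 1 time(s)
  15: appears 1 time(s)
  26: appears 1 time(s)
  27: appears 1 time(s)
  30: appears 1 time(s)
  33: appears 1 time(s)
  39: appears 1 time(s)
  40: appears 1 time(s)
  44: appears 1 time(s)
Step 2: The value 1 appears most frequently (3 times).
Step 3: Mode = 1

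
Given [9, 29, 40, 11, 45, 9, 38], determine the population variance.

216.1224

Step 1: Compute the mean: (9 + 29 + 40 + 11 + 45 + 9 + 38) / 7 = 25.8571
Step 2: Compute squared deviations from the mean:
  (9 - 25.8571)^2 = 284.1633
  (29 - 25.8571)^2 = 9.8776
  (40 - 25.8571)^2 = 200.0204
  (11 - 25.8571)^2 = 220.7347
  (45 - 25.8571)^2 = 366.449
  (9 - 25.8571)^2 = 284.1633
  (38 - 25.8571)^2 = 147.449
Step 3: Sum of squared deviations = 1512.8571
Step 4: Population variance = 1512.8571 / 7 = 216.1224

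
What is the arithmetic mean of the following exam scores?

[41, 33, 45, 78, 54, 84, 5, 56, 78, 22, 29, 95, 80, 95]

56.7857

Step 1: Sum all values: 41 + 33 + 45 + 78 + 54 + 84 + 5 + 56 + 78 + 22 + 29 + 95 + 80 + 95 = 795
Step 2: Count the number of values: n = 14
Step 3: Mean = sum / n = 795 / 14 = 56.7857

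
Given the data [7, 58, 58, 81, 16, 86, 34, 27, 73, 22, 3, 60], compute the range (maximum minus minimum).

83

Step 1: Identify the maximum value: max = 86
Step 2: Identify the minimum value: min = 3
Step 3: Range = max - min = 86 - 3 = 83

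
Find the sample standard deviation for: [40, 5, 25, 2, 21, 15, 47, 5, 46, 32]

17.0932

Step 1: Compute the mean: 23.8
Step 2: Sum of squared deviations from the mean: 2629.6
Step 3: Sample variance = 2629.6 / 9 = 292.1778
Step 4: Standard deviation = sqrt(292.1778) = 17.0932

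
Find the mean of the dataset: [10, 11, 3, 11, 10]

9

Step 1: Sum all values: 10 + 11 + 3 + 11 + 10 = 45
Step 2: Count the number of values: n = 5
Step 3: Mean = sum / n = 45 / 5 = 9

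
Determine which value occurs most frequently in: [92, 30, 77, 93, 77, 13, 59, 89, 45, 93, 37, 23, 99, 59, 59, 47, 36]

59

Step 1: Count the frequency of each value:
  13: appears 1 time(s)
  23: appears 1 time(s)
  30: appears 1 time(s)
  36: appears 1 time(s)
  37: appears 1 time(s)
  45: appears 1 time(s)
  47: appears 1 time(s)
  59: appears 3 time(s)
  77: appears 2 time(s)
  89: appears 1 time(s)
  92: appears 1 time(s)
  93: appears 2 time(s)
  99: appears 1 time(s)
Step 2: The value 59 appears most frequently (3 times).
Step 3: Mode = 59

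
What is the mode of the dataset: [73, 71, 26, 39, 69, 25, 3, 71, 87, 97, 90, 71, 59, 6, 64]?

71

Step 1: Count the frequency of each value:
  3: appears 1 time(s)
  6: appears 1 time(s)
  25: appears 1 time(s)
  26: appears 1 time(s)
  39: appears 1 time(s)
  59: appears 1 time(s)
  64: appears 1 time(s)
  69: appears 1 time(s)
  71: appears 3 time(s)
  73: appears 1 time(s)
  87: appears 1 time(s)
  90: appears 1 time(s)
  97: appears 1 time(s)
Step 2: The value 71 appears most frequently (3 times).
Step 3: Mode = 71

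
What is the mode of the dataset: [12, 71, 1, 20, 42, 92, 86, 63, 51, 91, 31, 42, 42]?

42

Step 1: Count the frequency of each value:
  1: appears 1 time(s)
  12: appears 1 time(s)
  20: appears 1 time(s)
  31: appears 1 time(s)
  42: appears 3 time(s)
  51: appears 1 time(s)
  63: appears 1 time(s)
  71: appears 1 time(s)
  86: appears 1 time(s)
  91: appears 1 time(s)
  92: appears 1 time(s)
Step 2: The value 42 appears most frequently (3 times).
Step 3: Mode = 42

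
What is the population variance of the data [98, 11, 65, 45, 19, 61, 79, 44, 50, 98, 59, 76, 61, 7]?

763.1684

Step 1: Compute the mean: (98 + 11 + 65 + 45 + 19 + 61 + 79 + 44 + 50 + 98 + 59 + 76 + 61 + 7) / 14 = 55.2143
Step 2: Compute squared deviations from the mean:
  (98 - 55.2143)^2 = 1830.6173
  (11 - 55.2143)^2 = 1954.9031
  (65 - 55.2143)^2 = 95.7602
  (45 - 55.2143)^2 = 104.3316
  (19 - 55.2143)^2 = 1311.4745
  (61 - 55.2143)^2 = 33.4745
  (79 - 55.2143)^2 = 565.7602
  (44 - 55.2143)^2 = 125.7602
  (50 - 55.2143)^2 = 27.1888
  (98 - 55.2143)^2 = 1830.6173
  (59 - 55.2143)^2 = 14.3316
  (76 - 55.2143)^2 = 432.0459
  (61 - 55.2143)^2 = 33.4745
  (7 - 55.2143)^2 = 2324.6173
Step 3: Sum of squared deviations = 10684.3571
Step 4: Population variance = 10684.3571 / 14 = 763.1684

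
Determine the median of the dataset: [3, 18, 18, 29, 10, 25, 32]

18

Step 1: Sort the data in ascending order: [3, 10, 18, 18, 25, 29, 32]
Step 2: The number of values is n = 7.
Step 3: Since n is odd, the median is the middle value at position 4: 18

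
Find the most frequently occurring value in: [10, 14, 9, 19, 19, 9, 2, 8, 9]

9

Step 1: Count the frequency of each value:
  2: appears 1 time(s)
  8: appears 1 time(s)
  9: appears 3 time(s)
  10: appears 1 time(s)
  14: appears 1 time(s)
  19: appears 2 time(s)
Step 2: The value 9 appears most frequently (3 times).
Step 3: Mode = 9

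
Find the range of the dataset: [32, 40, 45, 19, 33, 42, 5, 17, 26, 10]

40

Step 1: Identify the maximum value: max = 45
Step 2: Identify the minimum value: min = 5
Step 3: Range = max - min = 45 - 5 = 40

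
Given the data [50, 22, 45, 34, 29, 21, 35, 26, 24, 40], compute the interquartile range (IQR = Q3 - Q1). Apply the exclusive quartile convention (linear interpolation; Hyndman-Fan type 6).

17.75

Step 1: Sort the data: [21, 22, 24, 26, 29, 34, 35, 40, 45, 50]
Step 2: n = 10
Step 3: Using the exclusive quartile method:
  Q1 = 23.5
  Q2 (median) = 31.5
  Q3 = 41.25
  IQR = Q3 - Q1 = 41.25 - 23.5 = 17.75
Step 4: IQR = 17.75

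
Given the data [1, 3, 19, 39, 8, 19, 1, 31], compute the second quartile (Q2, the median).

13.5

Step 1: Sort the data: [1, 1, 3, 8, 19, 19, 31, 39]
Step 2: n = 8
Step 3: Q2 is the median. Since n is even, it is the average of the values at positions 4 and 5:
  Q2 = (8 + 19) / 2 = 13.5
Step 4: Q2 = 13.5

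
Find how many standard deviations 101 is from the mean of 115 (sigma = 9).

-1.5556

Step 1: Recall the z-score formula: z = (x - mu) / sigma
Step 2: Substitute values: z = (101 - 115) / 9
Step 3: z = -14 / 9 = -1.5556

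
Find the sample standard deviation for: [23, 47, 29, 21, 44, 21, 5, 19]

13.7471

Step 1: Compute the mean: 26.125
Step 2: Sum of squared deviations from the mean: 1322.875
Step 3: Sample variance = 1322.875 / 7 = 188.9821
Step 4: Standard deviation = sqrt(188.9821) = 13.7471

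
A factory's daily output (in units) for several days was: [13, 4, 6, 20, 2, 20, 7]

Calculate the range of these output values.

18

Step 1: Identify the maximum value: max = 20
Step 2: Identify the minimum value: min = 2
Step 3: Range = max - min = 20 - 2 = 18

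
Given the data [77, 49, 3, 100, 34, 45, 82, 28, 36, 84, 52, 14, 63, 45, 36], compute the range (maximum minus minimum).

97

Step 1: Identify the maximum value: max = 100
Step 2: Identify the minimum value: min = 3
Step 3: Range = max - min = 100 - 3 = 97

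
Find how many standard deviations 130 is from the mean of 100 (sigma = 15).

2

Step 1: Recall the z-score formula: z = (x - mu) / sigma
Step 2: Substitute values: z = (130 - 100) / 15
Step 3: z = 30 / 15 = 2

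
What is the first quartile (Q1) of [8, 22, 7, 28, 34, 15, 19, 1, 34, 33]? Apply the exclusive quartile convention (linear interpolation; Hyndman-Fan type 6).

7.75

Step 1: Sort the data: [1, 7, 8, 15, 19, 22, 28, 33, 34, 34]
Step 2: n = 10
Step 3: Using the exclusive quartile method:
  Q1 = 7.75
  Q2 (median) = 20.5
  Q3 = 33.25
  IQR = Q3 - Q1 = 33.25 - 7.75 = 25.5
Step 4: Q1 = 7.75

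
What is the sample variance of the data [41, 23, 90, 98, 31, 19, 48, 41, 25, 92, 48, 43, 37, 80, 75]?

724.6381

Step 1: Compute the mean: (41 + 23 + 90 + 98 + 31 + 19 + 48 + 41 + 25 + 92 + 48 + 43 + 37 + 80 + 75) / 15 = 52.7333
Step 2: Compute squared deviations from the mean:
  (41 - 52.7333)^2 = 137.6711
  (23 - 52.7333)^2 = 884.0711
  (90 - 52.7333)^2 = 1388.8044
  (98 - 52.7333)^2 = 2049.0711
  (31 - 52.7333)^2 = 472.3378
  (19 - 52.7333)^2 = 1137.9378
  (48 - 52.7333)^2 = 22.4044
  (41 - 52.7333)^2 = 137.6711
  (25 - 52.7333)^2 = 769.1378
  (92 - 52.7333)^2 = 1541.8711
  (48 - 52.7333)^2 = 22.4044
  (43 - 52.7333)^2 = 94.7378
  (37 - 52.7333)^2 = 247.5378
  (80 - 52.7333)^2 = 743.4711
  (75 - 52.7333)^2 = 495.8044
Step 3: Sum of squared deviations = 10144.9333
Step 4: Sample variance = 10144.9333 / 14 = 724.6381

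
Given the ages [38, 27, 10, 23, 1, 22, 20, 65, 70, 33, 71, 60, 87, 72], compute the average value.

42.7857

Step 1: Sum all values: 38 + 27 + 10 + 23 + 1 + 22 + 20 + 65 + 70 + 33 + 71 + 60 + 87 + 72 = 599
Step 2: Count the number of values: n = 14
Step 3: Mean = sum / n = 599 / 14 = 42.7857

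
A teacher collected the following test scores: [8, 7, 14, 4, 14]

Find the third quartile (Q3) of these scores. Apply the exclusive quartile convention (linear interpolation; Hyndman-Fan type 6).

14

Step 1: Sort the data: [4, 7, 8, 14, 14]
Step 2: n = 5
Step 3: Using the exclusive quartile method:
  Q1 = 5.5
  Q2 (median) = 8
  Q3 = 14
  IQR = Q3 - Q1 = 14 - 5.5 = 8.5
Step 4: Q3 = 14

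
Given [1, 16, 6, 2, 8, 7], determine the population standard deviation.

4.8876

Step 1: Compute the mean: 6.6667
Step 2: Sum of squared deviations from the mean: 143.3333
Step 3: Population variance = 143.3333 / 6 = 23.8889
Step 4: Standard deviation = sqrt(23.8889) = 4.8876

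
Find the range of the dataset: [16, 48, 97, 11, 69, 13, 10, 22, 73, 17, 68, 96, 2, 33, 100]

98

Step 1: Identify the maximum value: max = 100
Step 2: Identify the minimum value: min = 2
Step 3: Range = max - min = 100 - 2 = 98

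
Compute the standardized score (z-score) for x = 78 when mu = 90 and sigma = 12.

-1

Step 1: Recall the z-score formula: z = (x - mu) / sigma
Step 2: Substitute values: z = (78 - 90) / 12
Step 3: z = -12 / 12 = -1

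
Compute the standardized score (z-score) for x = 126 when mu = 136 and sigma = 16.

-0.625

Step 1: Recall the z-score formula: z = (x - mu) / sigma
Step 2: Substitute values: z = (126 - 136) / 16
Step 3: z = -10 / 16 = -0.625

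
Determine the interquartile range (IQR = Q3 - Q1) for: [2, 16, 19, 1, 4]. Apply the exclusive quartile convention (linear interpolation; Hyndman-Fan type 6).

16

Step 1: Sort the data: [1, 2, 4, 16, 19]
Step 2: n = 5
Step 3: Using the exclusive quartile method:
  Q1 = 1.5
  Q2 (median) = 4
  Q3 = 17.5
  IQR = Q3 - Q1 = 17.5 - 1.5 = 16
Step 4: IQR = 16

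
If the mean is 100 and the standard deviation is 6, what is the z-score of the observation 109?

1.5

Step 1: Recall the z-score formula: z = (x - mu) / sigma
Step 2: Substitute values: z = (109 - 100) / 6
Step 3: z = 9 / 6 = 1.5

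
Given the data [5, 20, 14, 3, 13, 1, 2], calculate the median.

5

Step 1: Sort the data in ascending order: [1, 2, 3, 5, 13, 14, 20]
Step 2: The number of values is n = 7.
Step 3: Since n is odd, the median is the middle value at position 4: 5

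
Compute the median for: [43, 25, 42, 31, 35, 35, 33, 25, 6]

33

Step 1: Sort the data in ascending order: [6, 25, 25, 31, 33, 35, 35, 42, 43]
Step 2: The number of values is n = 9.
Step 3: Since n is odd, the median is the middle value at position 5: 33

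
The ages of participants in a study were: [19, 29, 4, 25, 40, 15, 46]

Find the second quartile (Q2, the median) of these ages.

25

Step 1: Sort the data: [4, 15, 19, 25, 29, 40, 46]
Step 2: n = 7
Step 3: Q2 is the median. Since n is odd, it is the middle value at position 4: 25
Step 4: Q2 = 25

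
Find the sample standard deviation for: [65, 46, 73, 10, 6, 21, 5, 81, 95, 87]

35.7692

Step 1: Compute the mean: 48.9
Step 2: Sum of squared deviations from the mean: 11514.9
Step 3: Sample variance = 11514.9 / 9 = 1279.4333
Step 4: Standard deviation = sqrt(1279.4333) = 35.7692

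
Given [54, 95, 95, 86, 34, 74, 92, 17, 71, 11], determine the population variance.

934.49

Step 1: Compute the mean: (54 + 95 + 95 + 86 + 34 + 74 + 92 + 17 + 71 + 11) / 10 = 62.9
Step 2: Compute squared deviations from the mean:
  (54 - 62.9)^2 = 79.21
  (95 - 62.9)^2 = 1030.41
  (95 - 62.9)^2 = 1030.41
  (86 - 62.9)^2 = 533.61
  (34 - 62.9)^2 = 835.21
  (74 - 62.9)^2 = 123.21
  (92 - 62.9)^2 = 846.81
  (17 - 62.9)^2 = 2106.81
  (71 - 62.9)^2 = 65.61
  (11 - 62.9)^2 = 2693.61
Step 3: Sum of squared deviations = 9344.9
Step 4: Population variance = 9344.9 / 10 = 934.49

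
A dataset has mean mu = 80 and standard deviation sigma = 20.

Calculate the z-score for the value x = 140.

3

Step 1: Recall the z-score formula: z = (x - mu) / sigma
Step 2: Substitute values: z = (140 - 80) / 20
Step 3: z = 60 / 20 = 3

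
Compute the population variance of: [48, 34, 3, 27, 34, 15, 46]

224.8163

Step 1: Compute the mean: (48 + 34 + 3 + 27 + 34 + 15 + 46) / 7 = 29.5714
Step 2: Compute squared deviations from the mean:
  (48 - 29.5714)^2 = 339.6122
  (34 - 29.5714)^2 = 19.6122
  (3 - 29.5714)^2 = 706.0408
  (27 - 29.5714)^2 = 6.6122
  (34 - 29.5714)^2 = 19.6122
  (15 - 29.5714)^2 = 212.3265
  (46 - 29.5714)^2 = 269.898
Step 3: Sum of squared deviations = 1573.7143
Step 4: Population variance = 1573.7143 / 7 = 224.8163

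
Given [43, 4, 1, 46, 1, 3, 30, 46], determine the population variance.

402.9375

Step 1: Compute the mean: (43 + 4 + 1 + 46 + 1 + 3 + 30 + 46) / 8 = 21.75
Step 2: Compute squared deviations from the mean:
  (43 - 21.75)^2 = 451.5625
  (4 - 21.75)^2 = 315.0625
  (1 - 21.75)^2 = 430.5625
  (46 - 21.75)^2 = 588.0625
  (1 - 21.75)^2 = 430.5625
  (3 - 21.75)^2 = 351.5625
  (30 - 21.75)^2 = 68.0625
  (46 - 21.75)^2 = 588.0625
Step 3: Sum of squared deviations = 3223.5
Step 4: Population variance = 3223.5 / 8 = 402.9375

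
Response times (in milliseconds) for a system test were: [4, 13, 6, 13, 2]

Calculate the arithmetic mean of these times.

7.6

Step 1: Sum all values: 4 + 13 + 6 + 13 + 2 = 38
Step 2: Count the number of values: n = 5
Step 3: Mean = sum / n = 38 / 5 = 7.6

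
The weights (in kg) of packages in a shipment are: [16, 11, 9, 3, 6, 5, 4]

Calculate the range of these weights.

13

Step 1: Identify the maximum value: max = 16
Step 2: Identify the minimum value: min = 3
Step 3: Range = max - min = 16 - 3 = 13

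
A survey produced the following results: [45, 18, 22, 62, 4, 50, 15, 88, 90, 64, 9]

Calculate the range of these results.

86

Step 1: Identify the maximum value: max = 90
Step 2: Identify the minimum value: min = 4
Step 3: Range = max - min = 90 - 4 = 86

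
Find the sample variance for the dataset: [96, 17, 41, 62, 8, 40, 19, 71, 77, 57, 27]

789.1636

Step 1: Compute the mean: (96 + 17 + 41 + 62 + 8 + 40 + 19 + 71 + 77 + 57 + 27) / 11 = 46.8182
Step 2: Compute squared deviations from the mean:
  (96 - 46.8182)^2 = 2418.8512
  (17 - 46.8182)^2 = 889.124
  (41 - 46.8182)^2 = 33.8512
  (62 - 46.8182)^2 = 230.4876
  (8 - 46.8182)^2 = 1506.8512
  (40 - 46.8182)^2 = 46.4876
  (19 - 46.8182)^2 = 773.8512
  (71 - 46.8182)^2 = 584.7603
  (77 - 46.8182)^2 = 910.9421
  (57 - 46.8182)^2 = 103.6694
  (27 - 46.8182)^2 = 392.7603
Step 3: Sum of squared deviations = 7891.6364
Step 4: Sample variance = 7891.6364 / 10 = 789.1636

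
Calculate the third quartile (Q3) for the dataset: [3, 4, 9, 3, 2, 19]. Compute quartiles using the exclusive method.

11.5

Step 1: Sort the data: [2, 3, 3, 4, 9, 19]
Step 2: n = 6
Step 3: Using the exclusive quartile method:
  Q1 = 2.75
  Q2 (median) = 3.5
  Q3 = 11.5
  IQR = Q3 - Q1 = 11.5 - 2.75 = 8.75
Step 4: Q3 = 11.5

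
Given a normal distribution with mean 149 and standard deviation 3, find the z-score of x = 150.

0.3333

Step 1: Recall the z-score formula: z = (x - mu) / sigma
Step 2: Substitute values: z = (150 - 149) / 3
Step 3: z = 1 / 3 = 0.3333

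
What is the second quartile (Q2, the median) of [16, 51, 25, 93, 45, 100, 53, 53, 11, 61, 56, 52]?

52.5

Step 1: Sort the data: [11, 16, 25, 45, 51, 52, 53, 53, 56, 61, 93, 100]
Step 2: n = 12
Step 3: Q2 is the median. Since n is even, it is the average of the values at positions 6 and 7:
  Q2 = (52 + 53) / 2 = 52.5
Step 4: Q2 = 52.5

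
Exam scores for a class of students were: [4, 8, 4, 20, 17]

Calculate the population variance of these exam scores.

44.64

Step 1: Compute the mean: (4 + 8 + 4 + 20 + 17) / 5 = 10.6
Step 2: Compute squared deviations from the mean:
  (4 - 10.6)^2 = 43.56
  (8 - 10.6)^2 = 6.76
  (4 - 10.6)^2 = 43.56
  (20 - 10.6)^2 = 88.36
  (17 - 10.6)^2 = 40.96
Step 3: Sum of squared deviations = 223.2
Step 4: Population variance = 223.2 / 5 = 44.64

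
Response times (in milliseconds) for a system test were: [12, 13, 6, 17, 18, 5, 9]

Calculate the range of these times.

13

Step 1: Identify the maximum value: max = 18
Step 2: Identify the minimum value: min = 5
Step 3: Range = max - min = 18 - 5 = 13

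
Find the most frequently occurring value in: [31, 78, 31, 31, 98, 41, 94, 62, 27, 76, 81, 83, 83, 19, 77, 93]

31

Step 1: Count the frequency of each value:
  19: appears 1 time(s)
  27: appears 1 time(s)
  31: appears 3 time(s)
  41: appears 1 time(s)
  62: appears 1 time(s)
  76: appears 1 time(s)
  77: appears 1 time(s)
  78: appears 1 time(s)
  81: appears 1 time(s)
  83: appears 2 time(s)
  93: appears 1 time(s)
  94: appears 1 time(s)
  98: appears 1 time(s)
Step 2: The value 31 appears most frequently (3 times).
Step 3: Mode = 31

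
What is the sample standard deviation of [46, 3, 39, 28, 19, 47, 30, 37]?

14.7303

Step 1: Compute the mean: 31.125
Step 2: Sum of squared deviations from the mean: 1518.875
Step 3: Sample variance = 1518.875 / 7 = 216.9821
Step 4: Standard deviation = sqrt(216.9821) = 14.7303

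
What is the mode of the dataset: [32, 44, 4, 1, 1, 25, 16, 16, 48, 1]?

1

Step 1: Count the frequency of each value:
  1: appears 3 time(s)
  4: appears 1 time(s)
  16: appears 2 time(s)
  25: appears 1 time(s)
  32: appears 1 time(s)
  44: appears 1 time(s)
  48: appears 1 time(s)
Step 2: The value 1 appears most frequently (3 times).
Step 3: Mode = 1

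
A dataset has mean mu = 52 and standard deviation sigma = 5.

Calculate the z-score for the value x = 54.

0.4

Step 1: Recall the z-score formula: z = (x - mu) / sigma
Step 2: Substitute values: z = (54 - 52) / 5
Step 3: z = 2 / 5 = 0.4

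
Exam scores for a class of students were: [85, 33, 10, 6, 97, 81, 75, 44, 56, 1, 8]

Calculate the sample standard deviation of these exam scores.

35.8007

Step 1: Compute the mean: 45.0909
Step 2: Sum of squared deviations from the mean: 12816.9091
Step 3: Sample variance = 12816.9091 / 10 = 1281.6909
Step 4: Standard deviation = sqrt(1281.6909) = 35.8007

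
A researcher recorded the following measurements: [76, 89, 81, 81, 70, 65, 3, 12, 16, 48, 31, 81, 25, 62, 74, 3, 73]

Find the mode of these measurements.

81

Step 1: Count the frequency of each value:
  3: appears 2 time(s)
  12: appears 1 time(s)
  16: appears 1 time(s)
  25: appears 1 time(s)
  31: appears 1 time(s)
  48: appears 1 time(s)
  62: appears 1 time(s)
  65: appears 1 time(s)
  70: appears 1 time(s)
  73: appears 1 time(s)
  74: appears 1 time(s)
  76: appears 1 time(s)
  81: appears 3 time(s)
  89: appears 1 time(s)
Step 2: The value 81 appears most frequently (3 times).
Step 3: Mode = 81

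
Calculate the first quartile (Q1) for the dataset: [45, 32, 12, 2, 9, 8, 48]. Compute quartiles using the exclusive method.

8

Step 1: Sort the data: [2, 8, 9, 12, 32, 45, 48]
Step 2: n = 7
Step 3: Using the exclusive quartile method:
  Q1 = 8
  Q2 (median) = 12
  Q3 = 45
  IQR = Q3 - Q1 = 45 - 8 = 37
Step 4: Q1 = 8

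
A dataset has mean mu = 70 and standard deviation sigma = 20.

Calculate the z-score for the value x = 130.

3

Step 1: Recall the z-score formula: z = (x - mu) / sigma
Step 2: Substitute values: z = (130 - 70) / 20
Step 3: z = 60 / 20 = 3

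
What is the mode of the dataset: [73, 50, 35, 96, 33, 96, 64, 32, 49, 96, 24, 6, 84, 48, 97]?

96

Step 1: Count the frequency of each value:
  6: appears 1 time(s)
  24: appears 1 time(s)
  32: appears 1 time(s)
  33: appears 1 time(s)
  35: appears 1 time(s)
  48: appears 1 time(s)
  49: appears 1 time(s)
  50: appears 1 time(s)
  64: appears 1 time(s)
  73: appears 1 time(s)
  84: appears 1 time(s)
  96: appears 3 time(s)
  97: appears 1 time(s)
Step 2: The value 96 appears most frequently (3 times).
Step 3: Mode = 96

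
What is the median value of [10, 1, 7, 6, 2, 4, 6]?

6

Step 1: Sort the data in ascending order: [1, 2, 4, 6, 6, 7, 10]
Step 2: The number of values is n = 7.
Step 3: Since n is odd, the median is the middle value at position 4: 6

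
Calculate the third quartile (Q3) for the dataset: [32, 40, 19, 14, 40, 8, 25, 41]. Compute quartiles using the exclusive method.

40

Step 1: Sort the data: [8, 14, 19, 25, 32, 40, 40, 41]
Step 2: n = 8
Step 3: Using the exclusive quartile method:
  Q1 = 15.25
  Q2 (median) = 28.5
  Q3 = 40
  IQR = Q3 - Q1 = 40 - 15.25 = 24.75
Step 4: Q3 = 40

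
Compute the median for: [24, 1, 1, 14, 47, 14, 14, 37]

14

Step 1: Sort the data in ascending order: [1, 1, 14, 14, 14, 24, 37, 47]
Step 2: The number of values is n = 8.
Step 3: Since n is even, the median is the average of positions 4 and 5:
  Median = (14 + 14) / 2 = 14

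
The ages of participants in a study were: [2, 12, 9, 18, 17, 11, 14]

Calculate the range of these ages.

16

Step 1: Identify the maximum value: max = 18
Step 2: Identify the minimum value: min = 2
Step 3: Range = max - min = 18 - 2 = 16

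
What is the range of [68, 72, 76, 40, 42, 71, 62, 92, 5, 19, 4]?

88

Step 1: Identify the maximum value: max = 92
Step 2: Identify the minimum value: min = 4
Step 3: Range = max - min = 92 - 4 = 88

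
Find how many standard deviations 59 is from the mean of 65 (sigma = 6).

-1

Step 1: Recall the z-score formula: z = (x - mu) / sigma
Step 2: Substitute values: z = (59 - 65) / 6
Step 3: z = -6 / 6 = -1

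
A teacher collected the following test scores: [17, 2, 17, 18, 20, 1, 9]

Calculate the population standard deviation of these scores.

7.3679

Step 1: Compute the mean: 12
Step 2: Sum of squared deviations from the mean: 380
Step 3: Population variance = 380 / 7 = 54.2857
Step 4: Standard deviation = sqrt(54.2857) = 7.3679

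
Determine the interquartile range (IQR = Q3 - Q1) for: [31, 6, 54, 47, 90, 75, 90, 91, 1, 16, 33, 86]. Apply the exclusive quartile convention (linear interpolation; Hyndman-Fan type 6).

69.25

Step 1: Sort the data: [1, 6, 16, 31, 33, 47, 54, 75, 86, 90, 90, 91]
Step 2: n = 12
Step 3: Using the exclusive quartile method:
  Q1 = 19.75
  Q2 (median) = 50.5
  Q3 = 89
  IQR = Q3 - Q1 = 89 - 19.75 = 69.25
Step 4: IQR = 69.25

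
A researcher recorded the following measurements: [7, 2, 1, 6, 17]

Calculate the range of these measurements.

16

Step 1: Identify the maximum value: max = 17
Step 2: Identify the minimum value: min = 1
Step 3: Range = max - min = 17 - 1 = 16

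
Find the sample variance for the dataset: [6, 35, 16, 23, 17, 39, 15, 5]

152

Step 1: Compute the mean: (6 + 35 + 16 + 23 + 17 + 39 + 15 + 5) / 8 = 19.5
Step 2: Compute squared deviations from the mean:
  (6 - 19.5)^2 = 182.25
  (35 - 19.5)^2 = 240.25
  (16 - 19.5)^2 = 12.25
  (23 - 19.5)^2 = 12.25
  (17 - 19.5)^2 = 6.25
  (39 - 19.5)^2 = 380.25
  (15 - 19.5)^2 = 20.25
  (5 - 19.5)^2 = 210.25
Step 3: Sum of squared deviations = 1064
Step 4: Sample variance = 1064 / 7 = 152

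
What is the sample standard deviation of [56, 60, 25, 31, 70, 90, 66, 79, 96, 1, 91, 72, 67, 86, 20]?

28.8832

Step 1: Compute the mean: 60.6667
Step 2: Sum of squared deviations from the mean: 11679.3333
Step 3: Sample variance = 11679.3333 / 14 = 834.2381
Step 4: Standard deviation = sqrt(834.2381) = 28.8832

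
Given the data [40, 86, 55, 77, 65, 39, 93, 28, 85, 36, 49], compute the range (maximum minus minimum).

65

Step 1: Identify the maximum value: max = 93
Step 2: Identify the minimum value: min = 28
Step 3: Range = max - min = 93 - 28 = 65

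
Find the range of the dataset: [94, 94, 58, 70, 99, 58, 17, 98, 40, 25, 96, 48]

82

Step 1: Identify the maximum value: max = 99
Step 2: Identify the minimum value: min = 17
Step 3: Range = max - min = 99 - 17 = 82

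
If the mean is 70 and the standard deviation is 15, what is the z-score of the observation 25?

-3

Step 1: Recall the z-score formula: z = (x - mu) / sigma
Step 2: Substitute values: z = (25 - 70) / 15
Step 3: z = -45 / 15 = -3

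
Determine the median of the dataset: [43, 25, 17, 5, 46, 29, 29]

29

Step 1: Sort the data in ascending order: [5, 17, 25, 29, 29, 43, 46]
Step 2: The number of values is n = 7.
Step 3: Since n is odd, the median is the middle value at position 4: 29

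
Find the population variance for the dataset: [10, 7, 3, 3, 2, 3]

8.2222

Step 1: Compute the mean: (10 + 7 + 3 + 3 + 2 + 3) / 6 = 4.6667
Step 2: Compute squared deviations from the mean:
  (10 - 4.6667)^2 = 28.4444
  (7 - 4.6667)^2 = 5.4444
  (3 - 4.6667)^2 = 2.7778
  (3 - 4.6667)^2 = 2.7778
  (2 - 4.6667)^2 = 7.1111
  (3 - 4.6667)^2 = 2.7778
Step 3: Sum of squared deviations = 49.3333
Step 4: Population variance = 49.3333 / 6 = 8.2222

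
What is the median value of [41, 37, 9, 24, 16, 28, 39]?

28

Step 1: Sort the data in ascending order: [9, 16, 24, 28, 37, 39, 41]
Step 2: The number of values is n = 7.
Step 3: Since n is odd, the median is the middle value at position 4: 28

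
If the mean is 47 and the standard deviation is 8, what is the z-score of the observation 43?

-0.5

Step 1: Recall the z-score formula: z = (x - mu) / sigma
Step 2: Substitute values: z = (43 - 47) / 8
Step 3: z = -4 / 8 = -0.5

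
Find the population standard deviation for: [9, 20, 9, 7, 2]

5.8856

Step 1: Compute the mean: 9.4
Step 2: Sum of squared deviations from the mean: 173.2
Step 3: Population variance = 173.2 / 5 = 34.64
Step 4: Standard deviation = sqrt(34.64) = 5.8856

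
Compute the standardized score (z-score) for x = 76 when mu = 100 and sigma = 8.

-3

Step 1: Recall the z-score formula: z = (x - mu) / sigma
Step 2: Substitute values: z = (76 - 100) / 8
Step 3: z = -24 / 8 = -3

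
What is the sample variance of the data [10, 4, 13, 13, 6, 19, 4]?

31.1429

Step 1: Compute the mean: (10 + 4 + 13 + 13 + 6 + 19 + 4) / 7 = 9.8571
Step 2: Compute squared deviations from the mean:
  (10 - 9.8571)^2 = 0.0204
  (4 - 9.8571)^2 = 34.3061
  (13 - 9.8571)^2 = 9.8776
  (13 - 9.8571)^2 = 9.8776
  (6 - 9.8571)^2 = 14.8776
  (19 - 9.8571)^2 = 83.5918
  (4 - 9.8571)^2 = 34.3061
Step 3: Sum of squared deviations = 186.8571
Step 4: Sample variance = 186.8571 / 6 = 31.1429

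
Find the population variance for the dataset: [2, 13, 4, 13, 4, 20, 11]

36.2449

Step 1: Compute the mean: (2 + 13 + 4 + 13 + 4 + 20 + 11) / 7 = 9.5714
Step 2: Compute squared deviations from the mean:
  (2 - 9.5714)^2 = 57.3265
  (13 - 9.5714)^2 = 11.7551
  (4 - 9.5714)^2 = 31.0408
  (13 - 9.5714)^2 = 11.7551
  (4 - 9.5714)^2 = 31.0408
  (20 - 9.5714)^2 = 108.7551
  (11 - 9.5714)^2 = 2.0408
Step 3: Sum of squared deviations = 253.7143
Step 4: Population variance = 253.7143 / 7 = 36.2449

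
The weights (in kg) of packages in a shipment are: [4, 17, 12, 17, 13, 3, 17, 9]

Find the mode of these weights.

17

Step 1: Count the frequency of each value:
  3: appears 1 time(s)
  4: appears 1 time(s)
  9: appears 1 time(s)
  12: appears 1 time(s)
  13: appears 1 time(s)
  17: appears 3 time(s)
Step 2: The value 17 appears most frequently (3 times).
Step 3: Mode = 17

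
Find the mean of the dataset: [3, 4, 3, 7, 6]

4.6

Step 1: Sum all values: 3 + 4 + 3 + 7 + 6 = 23
Step 2: Count the number of values: n = 5
Step 3: Mean = sum / n = 23 / 5 = 4.6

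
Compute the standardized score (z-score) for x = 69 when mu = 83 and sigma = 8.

-1.75

Step 1: Recall the z-score formula: z = (x - mu) / sigma
Step 2: Substitute values: z = (69 - 83) / 8
Step 3: z = -14 / 8 = -1.75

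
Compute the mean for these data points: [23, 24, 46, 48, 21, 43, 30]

33.5714

Step 1: Sum all values: 23 + 24 + 46 + 48 + 21 + 43 + 30 = 235
Step 2: Count the number of values: n = 7
Step 3: Mean = sum / n = 235 / 7 = 33.5714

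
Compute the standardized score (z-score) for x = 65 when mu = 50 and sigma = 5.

3

Step 1: Recall the z-score formula: z = (x - mu) / sigma
Step 2: Substitute values: z = (65 - 50) / 5
Step 3: z = 15 / 5 = 3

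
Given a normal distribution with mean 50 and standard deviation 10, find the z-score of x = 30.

-2

Step 1: Recall the z-score formula: z = (x - mu) / sigma
Step 2: Substitute values: z = (30 - 50) / 10
Step 3: z = -20 / 10 = -2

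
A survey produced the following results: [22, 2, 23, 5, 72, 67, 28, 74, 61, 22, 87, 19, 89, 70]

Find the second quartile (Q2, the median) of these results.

44.5

Step 1: Sort the data: [2, 5, 19, 22, 22, 23, 28, 61, 67, 70, 72, 74, 87, 89]
Step 2: n = 14
Step 3: Q2 is the median. Since n is even, it is the average of the values at positions 7 and 8:
  Q2 = (28 + 61) / 2 = 44.5
Step 4: Q2 = 44.5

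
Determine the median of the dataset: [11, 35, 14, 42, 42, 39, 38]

38

Step 1: Sort the data in ascending order: [11, 14, 35, 38, 39, 42, 42]
Step 2: The number of values is n = 7.
Step 3: Since n is odd, the median is the middle value at position 4: 38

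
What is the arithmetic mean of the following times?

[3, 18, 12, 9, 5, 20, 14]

11.5714

Step 1: Sum all values: 3 + 18 + 12 + 9 + 5 + 20 + 14 = 81
Step 2: Count the number of values: n = 7
Step 3: Mean = sum / n = 81 / 7 = 11.5714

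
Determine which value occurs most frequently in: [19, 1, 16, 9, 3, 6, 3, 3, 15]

3

Step 1: Count the frequency of each value:
  1: appears 1 time(s)
  3: appears 3 time(s)
  6: appears 1 time(s)
  9: appears 1 time(s)
  15: appears 1 time(s)
  16: appears 1 time(s)
  19: appears 1 time(s)
Step 2: The value 3 appears most frequently (3 times).
Step 3: Mode = 3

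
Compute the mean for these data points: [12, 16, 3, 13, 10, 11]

10.8333

Step 1: Sum all values: 12 + 16 + 3 + 13 + 10 + 11 = 65
Step 2: Count the number of values: n = 6
Step 3: Mean = sum / n = 65 / 6 = 10.8333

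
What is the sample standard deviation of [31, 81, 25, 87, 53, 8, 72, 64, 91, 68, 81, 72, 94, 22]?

28.2206

Step 1: Compute the mean: 60.6429
Step 2: Sum of squared deviations from the mean: 10353.2143
Step 3: Sample variance = 10353.2143 / 13 = 796.4011
Step 4: Standard deviation = sqrt(796.4011) = 28.2206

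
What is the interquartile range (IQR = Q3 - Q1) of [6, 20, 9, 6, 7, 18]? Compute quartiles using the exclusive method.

12.5

Step 1: Sort the data: [6, 6, 7, 9, 18, 20]
Step 2: n = 6
Step 3: Using the exclusive quartile method:
  Q1 = 6
  Q2 (median) = 8
  Q3 = 18.5
  IQR = Q3 - Q1 = 18.5 - 6 = 12.5
Step 4: IQR = 12.5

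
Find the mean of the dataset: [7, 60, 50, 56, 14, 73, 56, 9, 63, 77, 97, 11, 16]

45.3077

Step 1: Sum all values: 7 + 60 + 50 + 56 + 14 + 73 + 56 + 9 + 63 + 77 + 97 + 11 + 16 = 589
Step 2: Count the number of values: n = 13
Step 3: Mean = sum / n = 589 / 13 = 45.3077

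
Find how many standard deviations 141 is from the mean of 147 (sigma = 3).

-2

Step 1: Recall the z-score formula: z = (x - mu) / sigma
Step 2: Substitute values: z = (141 - 147) / 3
Step 3: z = -6 / 3 = -2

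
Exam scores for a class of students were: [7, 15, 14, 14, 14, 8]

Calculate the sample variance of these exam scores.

12.4

Step 1: Compute the mean: (7 + 15 + 14 + 14 + 14 + 8) / 6 = 12
Step 2: Compute squared deviations from the mean:
  (7 - 12)^2 = 25
  (15 - 12)^2 = 9
  (14 - 12)^2 = 4
  (14 - 12)^2 = 4
  (14 - 12)^2 = 4
  (8 - 12)^2 = 16
Step 3: Sum of squared deviations = 62
Step 4: Sample variance = 62 / 5 = 12.4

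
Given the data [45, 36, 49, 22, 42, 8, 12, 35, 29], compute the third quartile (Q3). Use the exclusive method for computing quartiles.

43.5

Step 1: Sort the data: [8, 12, 22, 29, 35, 36, 42, 45, 49]
Step 2: n = 9
Step 3: Using the exclusive quartile method:
  Q1 = 17
  Q2 (median) = 35
  Q3 = 43.5
  IQR = Q3 - Q1 = 43.5 - 17 = 26.5
Step 4: Q3 = 43.5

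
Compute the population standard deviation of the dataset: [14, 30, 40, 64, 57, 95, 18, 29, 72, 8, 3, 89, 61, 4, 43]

29.1963

Step 1: Compute the mean: 41.8
Step 2: Sum of squared deviations from the mean: 12786.4
Step 3: Population variance = 12786.4 / 15 = 852.4267
Step 4: Standard deviation = sqrt(852.4267) = 29.1963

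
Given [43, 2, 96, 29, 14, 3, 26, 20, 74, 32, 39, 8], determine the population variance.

738.3056

Step 1: Compute the mean: (43 + 2 + 96 + 29 + 14 + 3 + 26 + 20 + 74 + 32 + 39 + 8) / 12 = 32.1667
Step 2: Compute squared deviations from the mean:
  (43 - 32.1667)^2 = 117.3611
  (2 - 32.1667)^2 = 910.0278
  (96 - 32.1667)^2 = 4074.6944
  (29 - 32.1667)^2 = 10.0278
  (14 - 32.1667)^2 = 330.0278
  (3 - 32.1667)^2 = 850.6944
  (26 - 32.1667)^2 = 38.0278
  (20 - 32.1667)^2 = 148.0278
  (74 - 32.1667)^2 = 1750.0278
  (32 - 32.1667)^2 = 0.0278
  (39 - 32.1667)^2 = 46.6944
  (8 - 32.1667)^2 = 584.0278
Step 3: Sum of squared deviations = 8859.6667
Step 4: Population variance = 8859.6667 / 12 = 738.3056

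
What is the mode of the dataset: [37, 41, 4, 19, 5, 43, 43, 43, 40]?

43

Step 1: Count the frequency of each value:
  4: appears 1 time(s)
  5: appears 1 time(s)
  19: appears 1 time(s)
  37: appears 1 time(s)
  40: appears 1 time(s)
  41: appears 1 time(s)
  43: appears 3 time(s)
Step 2: The value 43 appears most frequently (3 times).
Step 3: Mode = 43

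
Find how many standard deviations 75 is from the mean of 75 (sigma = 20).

0

Step 1: Recall the z-score formula: z = (x - mu) / sigma
Step 2: Substitute values: z = (75 - 75) / 20
Step 3: z = 0 / 20 = 0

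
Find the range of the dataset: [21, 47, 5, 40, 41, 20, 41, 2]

45

Step 1: Identify the maximum value: max = 47
Step 2: Identify the minimum value: min = 2
Step 3: Range = max - min = 47 - 2 = 45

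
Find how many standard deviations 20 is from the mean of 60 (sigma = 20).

-2

Step 1: Recall the z-score formula: z = (x - mu) / sigma
Step 2: Substitute values: z = (20 - 60) / 20
Step 3: z = -40 / 20 = -2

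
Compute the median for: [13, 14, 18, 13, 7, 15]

13.5

Step 1: Sort the data in ascending order: [7, 13, 13, 14, 15, 18]
Step 2: The number of values is n = 6.
Step 3: Since n is even, the median is the average of positions 3 and 4:
  Median = (13 + 14) / 2 = 13.5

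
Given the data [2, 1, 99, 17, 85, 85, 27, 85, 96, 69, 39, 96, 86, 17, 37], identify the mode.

85

Step 1: Count the frequency of each value:
  1: appears 1 time(s)
  2: appears 1 time(s)
  17: appears 2 time(s)
  27: appears 1 time(s)
  37: appears 1 time(s)
  39: appears 1 time(s)
  69: appears 1 time(s)
  85: appears 3 time(s)
  86: appears 1 time(s)
  96: appears 2 time(s)
  99: appears 1 time(s)
Step 2: The value 85 appears most frequently (3 times).
Step 3: Mode = 85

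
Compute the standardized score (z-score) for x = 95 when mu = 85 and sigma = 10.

1

Step 1: Recall the z-score formula: z = (x - mu) / sigma
Step 2: Substitute values: z = (95 - 85) / 10
Step 3: z = 10 / 10 = 1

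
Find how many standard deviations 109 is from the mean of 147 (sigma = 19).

-2

Step 1: Recall the z-score formula: z = (x - mu) / sigma
Step 2: Substitute values: z = (109 - 147) / 19
Step 3: z = -38 / 19 = -2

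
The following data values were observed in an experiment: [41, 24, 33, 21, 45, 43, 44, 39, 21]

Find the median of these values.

39

Step 1: Sort the data in ascending order: [21, 21, 24, 33, 39, 41, 43, 44, 45]
Step 2: The number of values is n = 9.
Step 3: Since n is odd, the median is the middle value at position 5: 39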